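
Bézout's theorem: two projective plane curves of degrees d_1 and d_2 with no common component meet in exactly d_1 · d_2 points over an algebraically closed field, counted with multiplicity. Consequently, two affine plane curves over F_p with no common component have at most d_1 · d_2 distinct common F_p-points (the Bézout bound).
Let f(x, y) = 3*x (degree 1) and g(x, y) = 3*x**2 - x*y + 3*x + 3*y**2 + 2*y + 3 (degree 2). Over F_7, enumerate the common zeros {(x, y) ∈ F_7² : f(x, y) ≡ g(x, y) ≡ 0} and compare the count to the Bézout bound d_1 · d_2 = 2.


Common zeros: ∅; count = 0; Bézout bound = 2.

deg(f) = 1, deg(g) = 2, so Bézout bound = 2.
Scan x ∈ F_7. For each x, list the y ∈ F_7 with f(x, y) ≡ 0 and those with g(x, y) ≡ 0 (mod 7); the common zeros in that column are the intersection.
  x = 0: f ≡ 0 at y ∈ {0, 1, 2, 3, 4, 5, 6}; g ≡ 0 at y ∈ ∅; common: ∅.
  x = 1: f ≡ 0 at y ∈ ∅; g ≡ 0 at y ∈ ∅; common: ∅.
  x = 2: f ≡ 0 at y ∈ ∅; g ≡ 0 at y ∈ {0}; common: ∅.
  x = 3: f ≡ 0 at y ∈ ∅; g ≡ 0 at y ∈ {2, 3}; common: ∅.
  x = 4: f ≡ 0 at y ∈ ∅; g ≡ 0 at y ∈ {0, 3}; common: ∅.
  x = 5: f ≡ 0 at y ∈ ∅; g ≡ 0 at y ∈ ∅; common: ∅.
  x = 6: f ≡ 0 at y ∈ ∅; g ≡ 0 at y ∈ {2, 4}; common: ∅.
Collecting: common zeros = ∅, so the count is 0.
Comparison with the Bézout bound: 0 ≤ 2 = deg(f)·deg(g), as expected for curves with no common component (the affine F_7-count falls short of the bound because intersections may lie at infinity, over extension fields, or carry multiplicity).


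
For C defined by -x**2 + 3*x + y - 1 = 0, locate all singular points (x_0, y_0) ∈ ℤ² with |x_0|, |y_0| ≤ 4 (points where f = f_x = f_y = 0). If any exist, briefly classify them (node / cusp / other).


No singular points in the scanned grid; C is smooth there.

Compute partial derivatives:
  f_x = 3 - 2*x.
  f_y = 1.
f_y = 1 is a nonzero constant, so f_y never vanishes: no point (x, y) can satisfy f = f_x = f_y = 0. In particular no (x, y) ∈ {−4, ..., 4}² is singular; the curve is smooth.


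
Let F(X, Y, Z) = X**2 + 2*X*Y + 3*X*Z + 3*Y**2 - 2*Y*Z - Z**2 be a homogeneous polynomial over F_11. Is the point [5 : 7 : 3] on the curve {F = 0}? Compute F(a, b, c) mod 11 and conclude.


F(5,7,3) ≡ 5 (mod 11); P is NOT on the curve.

Evaluate F(5, 7, 3) term-by-term (mod 11).
  X**2 ↦ 1·25·1·1 = 25
  2*X*Y ↦ 2·5·7·1 = 70
  3*X*Z ↦ 3·5·1·3 = 45
  3*Y**2 ↦ 3·1·49·1 = 147
  -2*Y*Z ↦ -2·1·7·3 = -42
  -Z**2 ↦ -1·1·1·9 = -9
Sum: F(5, 7, 3) = (25) + (70) + (45) + (147) + (-42) + (-9) = 236.
Reducing mod 11: 236 ≡ 5 (mod 11).
Since F(a, b, c) ≡ 5 ≠ 0 (mod 11), P does NOT lie on the curve.


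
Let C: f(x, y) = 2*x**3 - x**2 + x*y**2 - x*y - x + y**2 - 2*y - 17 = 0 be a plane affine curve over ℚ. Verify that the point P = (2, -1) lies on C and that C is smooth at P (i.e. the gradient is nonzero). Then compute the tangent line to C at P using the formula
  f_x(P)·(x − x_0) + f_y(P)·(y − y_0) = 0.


Tangent line at P: 21*x - 10*y - 52 = 0.

Step 1: f(2, -1) = 0, so P lies on C.
Step 2: partial derivatives
  f_x(x, y) = 6*x**2 - 2*x + y**2 - y - 1, f_y(x, y) = 2*x*y - x + 2*y - 2.
  f_x(P) = 21, f_y(P) = -10 (gradient nonzero, so P is smooth).
Step 3: tangent line at P: 21·(x − 2) + -10·(y − -1) = 0.
Expanding: 21*x - 10*y - 52 = 0.


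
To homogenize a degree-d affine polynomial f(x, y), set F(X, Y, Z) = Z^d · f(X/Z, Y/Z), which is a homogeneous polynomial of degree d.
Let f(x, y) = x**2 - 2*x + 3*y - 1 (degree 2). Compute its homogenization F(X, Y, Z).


F(X, Y, Z) = X**2 - 2*X*Z + 3*Y*Z - Z**2

deg(f) = 2.
Substitute x = X/Z, y = Y/Z into f, then multiply by Z^2.
  monomial 1·x^2·y^0 ↦ 1·X^2·Y^0·Z^0.
  monomial -2·x^1·y^0 ↦ -2·X^1·Y^0·Z^1.
  monomial 3·x^0·y^1 ↦ 3·X^0·Y^1·Z^1.
  monomial -1·x^0·y^0 ↦ -1·X^0·Y^0·Z^2.
Collecting: F(X, Y, Z) = X**2 - 2*X*Z + 3*Y*Z - Z**2.


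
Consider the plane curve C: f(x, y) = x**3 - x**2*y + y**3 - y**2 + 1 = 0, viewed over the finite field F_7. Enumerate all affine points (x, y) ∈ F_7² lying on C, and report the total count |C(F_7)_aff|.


Affine F_7-points: {(0, 4), (3, 0), (3, 2), (3, 6), (4, 1), (4, 3), (4, 4), (5, 0), (6, 0)}; count = 9.

For each of the 49 pairs (x, y) ∈ F_7², evaluate f(x, y) mod 7. Record the zeros.
  x = 0: [0↦1, 1↦1, 2↦5, 3↦5, 4↦0, 5↦3, 6↦6]  zeros at y ∈ {4}
  x = 1: [0↦2, 1↦1, 2↦4, 3↦3, 4↦4, 5↦6, 6↦1]  zeros at y ∈ ∅
  x = 2: [0↦2, 1↦5, 2↦5, 3↦1, 4↦6, 5↦5, 6↦4]  zeros at y ∈ ∅
  x = 3: [0↦0, 1↦5, 2↦0, 3↦5, 4↦5, 5↦6, 6↦0]  zeros at y ∈ {0, 2, 6}
  x = 4: [0↦2, 1↦0, 2↦2, 3↦0, 4↦0, 5↦1, 6↦2]  zeros at y ∈ {1, 3, 4}
  x = 5: [0↦0, 1↦3, 2↦3, 3↦6, 4↦4, 5↦3, 6↦2]  zeros at y ∈ {0}
  x = 6: [0↦0, 1↦6, 2↦2, 3↦1, 4↦2, 5↦4, 6↦6]  zeros at y ∈ {0}
Collecting zeros: affine points = {(0, 4), (3, 0), (3, 2), (3, 6), (4, 1), (4, 3), (4, 4), (5, 0), (6, 0)}.
Total count |C(F_7)_aff| = 9.


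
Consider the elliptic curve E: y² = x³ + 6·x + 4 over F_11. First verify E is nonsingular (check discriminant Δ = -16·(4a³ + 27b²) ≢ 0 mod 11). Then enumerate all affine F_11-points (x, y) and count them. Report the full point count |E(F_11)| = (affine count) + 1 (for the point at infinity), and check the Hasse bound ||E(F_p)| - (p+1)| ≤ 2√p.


Affine points = {(0, 2), (0, 9), (1, 0), (3, 4), (3, 7), (4, 2), (4, 9), (5, 4), (5, 7), (6, 5), (6, 6), (7, 2), (7, 9), (8, 5), (8, 6)}; affine count = 15; |E(F_11)| = 16.

Discriminant check: Δ ∝ 4a³ + 27b² = 4·6³ + 27·4² = 4·216 + 27·16 ≡ 9 (mod 11). Nonzero ⇒ E is nonsingular.
For each x ∈ F_11, compute rhs = x³ + 6·x + 4 mod 11, then count y ∈ F_11 with y² ≡ rhs.
  x = 0: rhs = 4, matching y values: 2, 9 (2 points).
  x = 1: rhs = 0, matching y values: 0 (1 points).
  x = 2: rhs = 2, matching y values: none (0 points).
  x = 3: rhs = 5, matching y values: 4, 7 (2 points).
  x = 4: rhs = 4, matching y values: 2, 9 (2 points).
  x = 5: rhs = 5, matching y values: 4, 7 (2 points).
  x = 6: rhs = 3, matching y values: 5, 6 (2 points).
  x = 7: rhs = 4, matching y values: 2, 9 (2 points).
  x = 8: rhs = 3, matching y values: 5, 6 (2 points).
  x = 9: rhs = 6, matching y values: none (0 points).
  x = 10: rhs = 8, matching y values: none (0 points).
Total affine count: 15.
Full point count |E(F_11)| = 15 + 1 = 16.
Hasse bound: |16 − (11+1)| = |4| = 4 ≤ 2√11 ≈ 6.6332 ✓.


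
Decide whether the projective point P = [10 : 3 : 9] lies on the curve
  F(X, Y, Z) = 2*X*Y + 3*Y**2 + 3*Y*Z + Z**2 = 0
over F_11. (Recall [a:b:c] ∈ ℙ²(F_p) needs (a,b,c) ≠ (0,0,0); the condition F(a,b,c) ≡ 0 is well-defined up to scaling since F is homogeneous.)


F(10,3,9) ≡ 7 (mod 11); P is NOT on the curve.

Evaluate F(10, 3, 9) term-by-term (mod 11).
  2*X*Y ↦ 2·10·3·1 = 60
  3*Y**2 ↦ 3·1·9·1 = 27
  3*Y*Z ↦ 3·1·3·9 = 81
  Z**2 ↦ 1·1·1·81 = 81
Sum: F(10, 3, 9) = (60) + (27) + (81) + (81) = 249.
Reducing mod 11: 249 ≡ 7 (mod 11).
Since F(a, b, c) ≡ 7 ≠ 0 (mod 11), P does NOT lie on the curve.


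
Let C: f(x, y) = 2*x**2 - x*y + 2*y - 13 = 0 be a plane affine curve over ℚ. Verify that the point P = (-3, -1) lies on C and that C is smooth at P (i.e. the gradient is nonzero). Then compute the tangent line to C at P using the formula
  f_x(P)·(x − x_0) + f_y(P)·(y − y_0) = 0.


Tangent line at P: -11*x + 5*y - 28 = 0.

Step 1: f(-3, -1) = 0, so P lies on C.
Step 2: partial derivatives
  f_x(x, y) = 4*x - y, f_y(x, y) = 2 - x.
  f_x(P) = -11, f_y(P) = 5 (gradient nonzero, so P is smooth).
Step 3: tangent line at P: -11·(x − -3) + 5·(y − -1) = 0.
Expanding: -11*x + 5*y - 28 = 0.


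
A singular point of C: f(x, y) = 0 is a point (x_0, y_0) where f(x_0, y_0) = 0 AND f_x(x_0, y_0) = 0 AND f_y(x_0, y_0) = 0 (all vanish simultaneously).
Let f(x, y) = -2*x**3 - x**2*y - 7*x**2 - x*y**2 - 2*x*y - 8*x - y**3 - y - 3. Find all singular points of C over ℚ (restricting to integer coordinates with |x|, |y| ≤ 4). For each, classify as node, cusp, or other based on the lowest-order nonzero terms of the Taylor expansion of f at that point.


Singular points: {(-1, 0)}; classification: node.

Compute partial derivatives:
  f_x = -6*x**2 - 2*x*y - 14*x - y**2 - 2*y - 8.
  f_y = -x**2 - 2*x*y - 2*x - 3*y**2 - 1.
Scan x_0 ∈ {−4, ..., 4}. For each x_0, f_y(x_0, y) is a polynomial in y; find its integer roots y ∈ {−4, ..., 4}, then test f_x and f at those candidates.
  x = -4: f_y(-4, y) = -3*y**2 + 8*y - 9; no integer root y with |y| ≤ 4.
  x = -3: f_y(-3, y) = -3*y**2 + 6*y - 4; no integer root y with |y| ≤ 4.
  x = -2: f_y(-2, y) = -3*y**2 + 4*y - 1; vanishes at y ∈ {1}. (-2, 1): f_x = -3 ≠ 0.
  x = -1: f_y(-1, y) = -3*y**2 + 2*y; vanishes at y ∈ {0}. (-1, 0): f_x = 0, f = 0 — SINGULAR.
  x = 0: f_y(0, y) = -3*y**2 - 1; no integer root y with |y| ≤ 4.
  x = 1: f_y(1, y) = -3*y**2 - 2*y - 4; no integer root y with |y| ≤ 4.
  x = 2: f_y(2, y) = -3*y**2 - 4*y - 9; no integer root y with |y| ≤ 4.
  x = 3: f_y(3, y) = -3*y**2 - 6*y - 16; no integer root y with |y| ≤ 4.
  x = 4: f_y(4, y) = -3*y**2 - 8*y - 25; no integer root y with |y| ≤ 4.
Only singular point on the grid: (-1, 0).
Classify: substitute x = -1 + u, y = 0 + v and expand: f = -2*u**3 - u**2*v - u**2 - u*v**2 - v**3 + v**2.
No constant or linear terms (consistent with a singular point). Quadratic part: -u**2 + v**2. Cubic part: -2*u**3 - u**2*v - u*v**2 - v**3.
The quadratic part v**2 - u**2 = (v − u)(v + u) splits into two distinct linear factors, so there are two distinct tangent lines y − 0 = ±(x − -1) — this is a node (ordinary double point).
Classification: node.


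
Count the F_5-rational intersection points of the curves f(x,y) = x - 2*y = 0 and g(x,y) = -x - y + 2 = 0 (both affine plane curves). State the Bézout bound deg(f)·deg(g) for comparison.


Common zeros: {(3, 4)}; count = 1; Bézout bound = 1.

deg(f) = 1, deg(g) = 1, so Bézout bound = 1.
Scan x ∈ F_5. For each x, list the y ∈ F_5 with f(x, y) ≡ 0 and those with g(x, y) ≡ 0 (mod 5); the common zeros in that column are the intersection.
  x = 0: f ≡ 0 at y ∈ {0}; g ≡ 0 at y ∈ {2}; common: ∅.
  x = 1: f ≡ 0 at y ∈ {3}; g ≡ 0 at y ∈ {1}; common: ∅.
  x = 2: f ≡ 0 at y ∈ {1}; g ≡ 0 at y ∈ {0}; common: ∅.
  x = 3: f ≡ 0 at y ∈ {4}; g ≡ 0 at y ∈ {4}; common: {4}.
  x = 4: f ≡ 0 at y ∈ {2}; g ≡ 0 at y ∈ {3}; common: ∅.
Collecting: common zeros = {(3, 4)}, so the count is 1.
Comparison with the Bézout bound: 1 ≤ 1 = deg(f)·deg(g), as expected for curves with no common component (the bound is attained).


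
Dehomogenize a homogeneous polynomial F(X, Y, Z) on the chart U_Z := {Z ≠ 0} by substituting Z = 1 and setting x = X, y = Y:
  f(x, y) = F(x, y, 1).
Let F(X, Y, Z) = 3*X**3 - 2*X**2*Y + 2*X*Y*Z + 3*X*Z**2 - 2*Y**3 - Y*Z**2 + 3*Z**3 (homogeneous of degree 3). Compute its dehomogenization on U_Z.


f(x, y) = 3*x**3 - 2*x**2*y + 2*x*y + 3*x - 2*y**3 - y + 3

On U_Z we set Z = 1. Each monomial c·X^i·Y^j·Z^k in F becomes c·x^i·y^j·1^k = c·x^i·y^j.
Substituting Z = 1: F(X, Y, 1) = 3*x**3 - 2*x**2*y + 2*x*y + 3*x - 2*y**3 - y + 3.
Note: deg(f) ≤ deg(F) = 3; strict inequality happens when F is divisible by Z (lost terms).


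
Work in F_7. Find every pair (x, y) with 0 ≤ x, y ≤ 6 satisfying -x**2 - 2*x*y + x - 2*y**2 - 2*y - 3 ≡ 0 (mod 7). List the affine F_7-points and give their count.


Affine F_7-points: {(0, 1), (0, 5), (4, 3), (4, 6), (5, 3), (5, 5), (6, 1), (6, 6)}; count = 8.

For each of the 49 pairs (x, y) ∈ F_7², evaluate f(x, y) mod 7. Record the zeros.
  x = 0: [0↦4, 1↦0, 2↦6, 3↦1, 4↦6, 5↦0, 6↦4]  zeros at y ∈ {1, 5}
  x = 1: [0↦4, 1↦5, 2↦2, 3↦2, 4↦5, 5↦4, 6↦6]  zeros at y ∈ ∅
  x = 2: [0↦2, 1↦1, 2↦3, 3↦1, 4↦2, 5↦6, 6↦6]  zeros at y ∈ ∅
  x = 3: [0↦5, 1↦2, 2↦2, 3↦5, 4↦4, 5↦6, 6↦4]  zeros at y ∈ ∅
  x = 4: [0↦6, 1↦1, 2↦6, 3↦0, 4↦4, 5↦4, 6↦0]  zeros at y ∈ {3, 6}
  x = 5: [0↦5, 1↦5, 2↦1, 3↦0, 4↦2, 5↦0, 6↦1]  zeros at y ∈ {3, 5}
  x = 6: [0↦2, 1↦0, 2↦1, 3↦5, 4↦5, 5↦1, 6↦0]  zeros at y ∈ {1, 6}
Collecting zeros: affine points = {(0, 1), (0, 5), (4, 3), (4, 6), (5, 3), (5, 5), (6, 1), (6, 6)}.
Total count |C(F_7)_aff| = 8.


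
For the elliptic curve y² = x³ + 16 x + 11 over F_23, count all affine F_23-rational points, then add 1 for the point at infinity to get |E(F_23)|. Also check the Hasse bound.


Affine points = {(4, 1), (4, 22), (5, 3), (5, 20), (6, 1), (6, 22), (7, 11), (7, 12), (11, 0), (13, 1), (13, 22), (14, 9), (14, 14), (16, 4), (16, 19), (18, 6), (18, 17)}; affine count = 17; |E(F_23)| = 18.

Discriminant check: Δ ∝ 4a³ + 27b² = 4·16³ + 27·11² = 4·4096 + 27·121 ≡ 9 (mod 23). Nonzero ⇒ E is nonsingular.
For each x ∈ F_23, compute rhs = x³ + 16·x + 11 mod 23, then count y ∈ F_23 with y² ≡ rhs.
  x = 0: rhs = 11, matching y values: none (0 points).
  x = 1: rhs = 5, matching y values: none (0 points).
  x = 2: rhs = 5, matching y values: none (0 points).
  x = 3: rhs = 17, matching y values: none (0 points).
  x = 4: rhs = 1, matching y values: 1, 22 (2 points).
  x = 5: rhs = 9, matching y values: 3, 20 (2 points).
  x = 6: rhs = 1, matching y values: 1, 22 (2 points).
  x = 7: rhs = 6, matching y values: 11, 12 (2 points).
  x = 8: rhs = 7, matching y values: none (0 points).
  x = 9: rhs = 10, matching y values: none (0 points).
  x = 10: rhs = 21, matching y values: none (0 points).
  x = 11: rhs = 0, matching y values: 0 (1 points).
  x = 12: rhs = 22, matching y values: none (0 points).
  x = 13: rhs = 1, matching y values: 1, 22 (2 points).
  x = 14: rhs = 12, matching y values: 9, 14 (2 points).
  x = 15: rhs = 15, matching y values: none (0 points).
  x = 16: rhs = 16, matching y values: 4, 19 (2 points).
  x = 17: rhs = 21, matching y values: none (0 points).
  x = 18: rhs = 13, matching y values: 6, 17 (2 points).
  x = 19: rhs = 21, matching y values: none (0 points).
  x = 20: rhs = 5, matching y values: none (0 points).
  x = 21: rhs = 17, matching y values: none (0 points).
  x = 22: rhs = 17, matching y values: none (0 points).
Total affine count: 17.
Full point count |E(F_23)| = 17 + 1 = 18.
Hasse bound: |18 − (23+1)| = |-6| = 6 ≤ 2√23 ≈ 9.5917 ✓.


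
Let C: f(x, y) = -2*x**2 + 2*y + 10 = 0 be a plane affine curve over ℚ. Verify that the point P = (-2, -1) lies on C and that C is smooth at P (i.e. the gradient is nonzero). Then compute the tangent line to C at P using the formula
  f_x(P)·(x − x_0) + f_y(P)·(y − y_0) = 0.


Tangent line at P: 8*x + 2*y + 18 = 0.

Step 1: f(-2, -1) = 0, so P lies on C.
Step 2: partial derivatives
  f_x(x, y) = -4*x, f_y(x, y) = 2.
  f_x(P) = 8, f_y(P) = 2 (gradient nonzero, so P is smooth).
Step 3: tangent line at P: 8·(x − -2) + 2·(y − -1) = 0.
Expanding: 8*x + 2*y + 18 = 0.


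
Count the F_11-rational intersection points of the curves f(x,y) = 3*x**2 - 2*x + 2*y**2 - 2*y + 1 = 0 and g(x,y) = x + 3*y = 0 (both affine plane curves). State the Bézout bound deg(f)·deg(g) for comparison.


Common zeros: ∅; count = 0; Bézout bound = 2.

deg(f) = 2, deg(g) = 1, so Bézout bound = 2.
Scan x ∈ F_11. For each x, list the y ∈ F_11 with f(x, y) ≡ 0 and those with g(x, y) ≡ 0 (mod 11); the common zeros in that column are the intersection.
  x = 0: f ≡ 0 at y ∈ ∅; g ≡ 0 at y ∈ {0}; common: ∅.
  x = 1: f ≡ 0 at y ∈ ∅; g ≡ 0 at y ∈ {7}; common: ∅.
  x = 2: f ≡ 0 at y ∈ {4, 8}; g ≡ 0 at y ∈ {3}; common: ∅.
  x = 3: f ≡ 0 at y ∈ {0, 1}; g ≡ 0 at y ∈ {10}; common: ∅.
  x = 4: f ≡ 0 at y ∈ ∅; g ≡ 0 at y ∈ {6}; common: ∅.
  x = 5: f ≡ 0 at y ∈ {0, 1}; g ≡ 0 at y ∈ {2}; common: ∅.
  x = 6: f ≡ 0 at y ∈ {4, 8}; g ≡ 0 at y ∈ {9}; common: ∅.
  x = 7: f ≡ 0 at y ∈ ∅; g ≡ 0 at y ∈ {5}; common: ∅.
  x = 8: f ≡ 0 at y ∈ ∅; g ≡ 0 at y ∈ {1}; common: ∅.
  x = 9: f ≡ 0 at y ∈ {6}; g ≡ 0 at y ∈ {8}; common: ∅.
  x = 10: f ≡ 0 at y ∈ {6}; g ≡ 0 at y ∈ {4}; common: ∅.
Collecting: common zeros = ∅, so the count is 0.
Comparison with the Bézout bound: 0 ≤ 2 = deg(f)·deg(g), as expected for curves with no common component (the affine F_11-count falls short of the bound because intersections may lie at infinity, over extension fields, or carry multiplicity).


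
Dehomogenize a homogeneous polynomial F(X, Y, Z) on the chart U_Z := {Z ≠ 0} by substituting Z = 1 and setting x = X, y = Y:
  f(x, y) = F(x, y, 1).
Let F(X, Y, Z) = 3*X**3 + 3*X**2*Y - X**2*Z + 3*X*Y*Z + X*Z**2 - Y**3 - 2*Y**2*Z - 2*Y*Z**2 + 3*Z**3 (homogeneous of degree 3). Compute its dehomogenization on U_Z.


f(x, y) = 3*x**3 + 3*x**2*y - x**2 + 3*x*y + x - y**3 - 2*y**2 - 2*y + 3

On U_Z we set Z = 1. Each monomial c·X^i·Y^j·Z^k in F becomes c·x^i·y^j·1^k = c·x^i·y^j.
Substituting Z = 1: F(X, Y, 1) = 3*x**3 + 3*x**2*y - x**2 + 3*x*y + x - y**3 - 2*y**2 - 2*y + 3.
Note: deg(f) ≤ deg(F) = 3; strict inequality happens when F is divisible by Z (lost terms).


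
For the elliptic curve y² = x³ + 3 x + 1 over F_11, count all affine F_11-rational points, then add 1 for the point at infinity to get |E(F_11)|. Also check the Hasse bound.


Affine points = {(0, 1), (0, 10), (1, 4), (1, 7), (2, 2), (2, 9), (3, 2), (3, 9), (4, 0), (5, 3), (5, 8), (6, 2), (6, 9), (8, 3), (8, 8), (9, 3), (9, 8)}; affine count = 17; |E(F_11)| = 18.

Discriminant check: Δ ∝ 4a³ + 27b² = 4·3³ + 27·1² = 4·27 + 27·1 ≡ 3 (mod 11). Nonzero ⇒ E is nonsingular.
For each x ∈ F_11, compute rhs = x³ + 3·x + 1 mod 11, then count y ∈ F_11 with y² ≡ rhs.
  x = 0: rhs = 1, matching y values: 1, 10 (2 points).
  x = 1: rhs = 5, matching y values: 4, 7 (2 points).
  x = 2: rhs = 4, matching y values: 2, 9 (2 points).
  x = 3: rhs = 4, matching y values: 2, 9 (2 points).
  x = 4: rhs = 0, matching y values: 0 (1 points).
  x = 5: rhs = 9, matching y values: 3, 8 (2 points).
  x = 6: rhs = 4, matching y values: 2, 9 (2 points).
  x = 7: rhs = 2, matching y values: none (0 points).
  x = 8: rhs = 9, matching y values: 3, 8 (2 points).
  x = 9: rhs = 9, matching y values: 3, 8 (2 points).
  x = 10: rhs = 8, matching y values: none (0 points).
Total affine count: 17.
Full point count |E(F_11)| = 17 + 1 = 18.
Hasse bound: |18 − (11+1)| = |6| = 6 ≤ 2√11 ≈ 6.6332 ✓.


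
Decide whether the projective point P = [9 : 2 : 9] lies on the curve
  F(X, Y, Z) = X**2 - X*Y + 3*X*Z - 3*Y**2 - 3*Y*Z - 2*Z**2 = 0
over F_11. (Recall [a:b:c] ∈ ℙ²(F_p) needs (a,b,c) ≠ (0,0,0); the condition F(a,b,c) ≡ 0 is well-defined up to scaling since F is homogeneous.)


F(9,2,9) ≡ 1 (mod 11); P is NOT on the curve.

Evaluate F(9, 2, 9) term-by-term (mod 11).
  X**2 ↦ 1·81·1·1 = 81
  -X*Y ↦ -1·9·2·1 = -18
  3*X*Z ↦ 3·9·1·9 = 243
  -3*Y**2 ↦ -3·1·4·1 = -12
  -3*Y*Z ↦ -3·1·2·9 = -54
  -2*Z**2 ↦ -2·1·1·81 = -162
Sum: F(9, 2, 9) = (81) + (-18) + (243) + (-12) + (-54) + (-162) = 78.
Reducing mod 11: 78 ≡ 1 (mod 11).
Since F(a, b, c) ≡ 1 ≠ 0 (mod 11), P does NOT lie on the curve.


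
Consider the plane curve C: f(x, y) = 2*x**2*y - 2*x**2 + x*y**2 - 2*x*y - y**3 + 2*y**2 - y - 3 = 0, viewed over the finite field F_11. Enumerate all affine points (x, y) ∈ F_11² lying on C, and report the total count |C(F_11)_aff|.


Affine F_11-points: {(1, 10), (2, 0), (4, 7), (5, 7), (7, 8), (8, 1), (8, 10), (9, 0), (10, 8)}; count = 9.

For each of the 121 pairs (x, y) ∈ F_11², evaluate f(x, y) mod 11. Record the zeros.
  x = 0: [0↦8, 1↦8, 2↦6, 3↦7, 4↦5, 5↦5, 6↦1, 7↦9, 8↦1, 9↦4, 10↦1]  zeros at y ∈ ∅
  x = 1: [0↦6, 1↦7, 2↦8, 3↦3, 4↦8, 5↦6, 6↦2, 7↦1, 8↦8, 9↦6, 10↦0]  zeros at y ∈ {10}
  x = 2: [0↦0, 1↦6, 2↦3, 3↦7, 4↦1, 5↦1, 6↦1, 7↦6, 8↦10, 9↦7, 10↦2]  zeros at y ∈ {0}
  x = 3: [0↦1, 1↦5, 2↦2, 3↦8, 4↦6, 5↦1, 6↦9, 7↦2, 8↦7, 9↦7, 10↦7]  zeros at y ∈ ∅
  x = 4: [0↦9, 1↦4, 2↦5, 3↦6, 4↦1, 5↦6, 6↦4, 7↦0, 8↦10, 9↦6, 10↦4]  zeros at y ∈ {7}
  x = 5: [0↦2, 1↦3, 2↦1, 3↦1, 4↦8, 5↦5, 6↦8, 7↦0, 8↦8, 9↦4, 10↦4]  zeros at y ∈ {7}
  x = 6: [0↦2, 1↦2, 2↦1, 3↦4, 4↦5, 5↦9, 6↦10, 7↦2, 8↦1, 9↦1, 10↦7]  zeros at y ∈ ∅
  x = 7: [0↦9, 1↦1, 2↦5, 3↦4, 4↦3, 5↦7, 6↦10, 7↦6, 8↦0, 9↦8, 10↦2]  zeros at y ∈ {8}
  x = 8: [0↦1, 1↦0, 2↦2, 3↦1, 4↦2, 5↦10, 6↦8, 7↦1, 8↦5, 9↦3, 10↦0]  zeros at y ∈ {1, 10}
  x = 9: [0↦0, 1↦10, 2↦3, 3↦6, 4↦2, 5↦7, 6↦4, 7↦9, 8↦5, 9↦8, 10↦1]  zeros at y ∈ {0}
  x = 10: [0↦6, 1↦9, 2↦8, 3↦8, 4↦3, 5↦9, 6↦9, 7↦8, 8↦0, 9↦1, 10↦5]  zeros at y ∈ {8}
Collecting zeros: affine points = {(1, 10), (2, 0), (4, 7), (5, 7), (7, 8), (8, 1), (8, 10), (9, 0), (10, 8)}.
Total count |C(F_11)_aff| = 9.


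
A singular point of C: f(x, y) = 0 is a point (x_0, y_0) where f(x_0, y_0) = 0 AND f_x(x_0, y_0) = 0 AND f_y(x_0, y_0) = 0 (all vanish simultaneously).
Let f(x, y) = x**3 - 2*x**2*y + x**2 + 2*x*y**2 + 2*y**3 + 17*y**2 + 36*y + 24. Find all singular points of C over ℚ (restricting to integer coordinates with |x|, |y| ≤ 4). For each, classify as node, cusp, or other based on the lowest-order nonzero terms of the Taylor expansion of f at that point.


Singular points: {(-2, -2)}; classification: node.

Compute partial derivatives:
  f_x = 3*x**2 - 4*x*y + 2*x + 2*y**2.
  f_y = -2*x**2 + 4*x*y + 6*y**2 + 34*y + 36.
Scan x_0 ∈ {−4, ..., 4}. For each x_0, f_y(x_0, y) is a polynomial in y; find its integer roots y ∈ {−4, ..., 4}, then test f_x and f at those candidates.
  x = -4: f_y(-4, y) = 6*y**2 + 18*y + 4; no integer root y with |y| ≤ 4.
  x = -3: f_y(-3, y) = 6*y**2 + 22*y + 18; no integer root y with |y| ≤ 4.
  x = -2: f_y(-2, y) = 6*y**2 + 26*y + 28; vanishes at y ∈ {-2}. (-2, -2): f_x = 0, f = 0 — SINGULAR.
  x = -1: f_y(-1, y) = 6*y**2 + 30*y + 34; no integer root y with |y| ≤ 4.
  x = 0: f_y(0, y) = 6*y**2 + 34*y + 36; no integer root y with |y| ≤ 4.
  x = 1: f_y(1, y) = 6*y**2 + 38*y + 34; no integer root y with |y| ≤ 4.
  x = 2: f_y(2, y) = 6*y**2 + 42*y + 28; no integer root y with |y| ≤ 4.
  x = 3: f_y(3, y) = 6*y**2 + 46*y + 18; no integer root y with |y| ≤ 4.
  x = 4: f_y(4, y) = 6*y**2 + 50*y + 4; no integer root y with |y| ≤ 4.
Only singular point on the grid: (-2, -2).
Classify: substitute x = -2 + u, y = -2 + v and expand: f = u**3 - 2*u**2*v - u**2 + 2*u*v**2 + 2*v**3 + v**2.
No constant or linear terms (consistent with a singular point). Quadratic part: -u**2 + v**2. Cubic part: u**3 - 2*u**2*v + 2*u*v**2 + 2*v**3.
The quadratic part v**2 - u**2 = (v − u)(v + u) splits into two distinct linear factors, so there are two distinct tangent lines y − -2 = ±(x − -2) — this is a node (ordinary double point).
Classification: node.


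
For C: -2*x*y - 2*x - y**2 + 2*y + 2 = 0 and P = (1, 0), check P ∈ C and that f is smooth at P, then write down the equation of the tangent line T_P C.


Tangent line at P: 2 - 2*x = 0.

Step 1: f(1, 0) = 0, so P lies on C.
Step 2: partial derivatives
  f_x(x, y) = -2*y - 2, f_y(x, y) = -2*x - 2*y + 2.
  f_x(P) = -2, f_y(P) = 0 (gradient nonzero, so P is smooth).
Step 3: tangent line at P: -2·(x − 1) + 0·(y − 0) = 0.
Expanding: 2 - 2*x = 0.


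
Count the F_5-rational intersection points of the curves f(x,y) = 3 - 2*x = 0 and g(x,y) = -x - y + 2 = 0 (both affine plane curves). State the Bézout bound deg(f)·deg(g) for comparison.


Common zeros: {(4, 3)}; count = 1; Bézout bound = 1.

deg(f) = 1, deg(g) = 1, so Bézout bound = 1.
Scan x ∈ F_5. For each x, list the y ∈ F_5 with f(x, y) ≡ 0 and those with g(x, y) ≡ 0 (mod 5); the common zeros in that column are the intersection.
  x = 0: f ≡ 0 at y ∈ ∅; g ≡ 0 at y ∈ {2}; common: ∅.
  x = 1: f ≡ 0 at y ∈ ∅; g ≡ 0 at y ∈ {1}; common: ∅.
  x = 2: f ≡ 0 at y ∈ ∅; g ≡ 0 at y ∈ {0}; common: ∅.
  x = 3: f ≡ 0 at y ∈ ∅; g ≡ 0 at y ∈ {4}; common: ∅.
  x = 4: f ≡ 0 at y ∈ {0, 1, 2, 3, 4}; g ≡ 0 at y ∈ {3}; common: {3}.
Collecting: common zeros = {(4, 3)}, so the count is 1.
Comparison with the Bézout bound: 1 ≤ 1 = deg(f)·deg(g), as expected for curves with no common component (the bound is attained).


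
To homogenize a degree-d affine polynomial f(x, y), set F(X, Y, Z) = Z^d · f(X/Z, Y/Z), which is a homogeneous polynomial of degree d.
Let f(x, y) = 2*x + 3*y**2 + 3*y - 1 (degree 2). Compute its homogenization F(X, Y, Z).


F(X, Y, Z) = 2*X*Z + 3*Y**2 + 3*Y*Z - Z**2

deg(f) = 2.
Substitute x = X/Z, y = Y/Z into f, then multiply by Z^2.
  monomial 2·x^1·y^0 ↦ 2·X^1·Y^0·Z^1.
  monomial 3·x^0·y^2 ↦ 3·X^0·Y^2·Z^0.
  monomial 3·x^0·y^1 ↦ 3·X^0·Y^1·Z^1.
  monomial -1·x^0·y^0 ↦ -1·X^0·Y^0·Z^2.
Collecting: F(X, Y, Z) = 2*X*Z + 3*Y**2 + 3*Y*Z - Z**2.


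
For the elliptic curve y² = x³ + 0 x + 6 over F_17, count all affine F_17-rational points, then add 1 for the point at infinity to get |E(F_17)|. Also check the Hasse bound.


Affine points = {(3, 4), (3, 13), (4, 6), (4, 11), (6, 1), (6, 16), (7, 3), (7, 14), (8, 5), (8, 12), (9, 2), (9, 15), (12, 0), (14, 8), (14, 9), (15, 7), (15, 10)}; affine count = 17; |E(F_17)| = 18.

Discriminant check: Δ ∝ 4a³ + 27b² = 4·0³ + 27·6² = 4·0 + 27·36 ≡ 3 (mod 17). Nonzero ⇒ E is nonsingular.
For each x ∈ F_17, compute rhs = x³ + 0·x + 6 mod 17, then count y ∈ F_17 with y² ≡ rhs.
  x = 0: rhs = 6, matching y values: none (0 points).
  x = 1: rhs = 7, matching y values: none (0 points).
  x = 2: rhs = 14, matching y values: none (0 points).
  x = 3: rhs = 16, matching y values: 4, 13 (2 points).
  x = 4: rhs = 2, matching y values: 6, 11 (2 points).
  x = 5: rhs = 12, matching y values: none (0 points).
  x = 6: rhs = 1, matching y values: 1, 16 (2 points).
  x = 7: rhs = 9, matching y values: 3, 14 (2 points).
  x = 8: rhs = 8, matching y values: 5, 12 (2 points).
  x = 9: rhs = 4, matching y values: 2, 15 (2 points).
  x = 10: rhs = 3, matching y values: none (0 points).
  x = 11: rhs = 11, matching y values: none (0 points).
  x = 12: rhs = 0, matching y values: 0 (1 points).
  x = 13: rhs = 10, matching y values: none (0 points).
  x = 14: rhs = 13, matching y values: 8, 9 (2 points).
  x = 15: rhs = 15, matching y values: 7, 10 (2 points).
  x = 16: rhs = 5, matching y values: none (0 points).
Total affine count: 17.
Full point count |E(F_17)| = 17 + 1 = 18.
Hasse bound: |18 − (17+1)| = |0| = 0 ≤ 2√17 ≈ 8.2462 ✓.


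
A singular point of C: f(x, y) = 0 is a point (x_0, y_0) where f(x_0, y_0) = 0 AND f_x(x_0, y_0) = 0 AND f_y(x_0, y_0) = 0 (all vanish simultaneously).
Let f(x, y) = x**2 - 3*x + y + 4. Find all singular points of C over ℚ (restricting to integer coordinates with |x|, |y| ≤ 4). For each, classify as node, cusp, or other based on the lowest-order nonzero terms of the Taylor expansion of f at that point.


No singular points in the scanned grid; C is smooth there.

Compute partial derivatives:
  f_x = 2*x - 3.
  f_y = 1.
f_y = 1 is a nonzero constant, so f_y never vanishes: no point (x, y) can satisfy f = f_x = f_y = 0. In particular no (x, y) ∈ {−4, ..., 4}² is singular; the curve is smooth.


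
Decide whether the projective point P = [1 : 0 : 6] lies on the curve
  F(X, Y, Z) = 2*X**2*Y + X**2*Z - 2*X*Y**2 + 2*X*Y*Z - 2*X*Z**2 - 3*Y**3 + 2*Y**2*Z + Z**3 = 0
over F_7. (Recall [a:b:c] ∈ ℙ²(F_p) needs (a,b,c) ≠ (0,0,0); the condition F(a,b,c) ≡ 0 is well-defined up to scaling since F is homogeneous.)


F(1,0,6) ≡ 3 (mod 7); P is NOT on the curve.

Evaluate F(1, 0, 6) term-by-term (mod 7).
  2*X**2*Y ↦ 2·1·0·1 = 0
  X**2*Z ↦ 1·1·1·6 = 6
  -2*X*Y**2 ↦ -2·1·0·1 = 0
  2*X*Y*Z ↦ 2·1·0·6 = 0
  -2*X*Z**2 ↦ -2·1·1·36 = -72
  -3*Y**3 ↦ -3·1·0·1 = 0
  2*Y**2*Z ↦ 2·1·0·6 = 0
  Z**3 ↦ 1·1·1·216 = 216
Sum: F(1, 0, 6) = (0) + (6) + (0) + (0) + (-72) + (0) + (0) + (216) = 150.
Reducing mod 7: 150 ≡ 3 (mod 7).
Since F(a, b, c) ≡ 3 ≠ 0 (mod 7), P does NOT lie on the curve.


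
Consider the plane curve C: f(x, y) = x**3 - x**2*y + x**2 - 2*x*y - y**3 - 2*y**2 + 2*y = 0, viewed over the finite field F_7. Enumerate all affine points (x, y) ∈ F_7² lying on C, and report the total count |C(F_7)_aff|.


Affine F_7-points: {(0, 0), (1, 4), (3, 4), (5, 6), (6, 0), (6, 1), (6, 4)}; count = 7.

For each of the 49 pairs (x, y) ∈ F_7², evaluate f(x, y) mod 7. Record the zeros.
  x = 0: [0↦0, 1↦6, 2↦2, 3↦3, 4↦3, 5↦3, 6↦4]  zeros at y ∈ {0}
  x = 1: [0↦2, 1↦5, 2↦5, 3↦3, 4↦0, 5↦4, 6↦2]  zeros at y ∈ {4}
  x = 2: [0↦5, 1↦3, 2↦5, 3↦5, 4↦4, 5↦3, 6↦3]  zeros at y ∈ ∅
  x = 3: [0↦1, 1↦6, 2↦1, 3↦1, 4↦0, 5↦6, 6↦6]  zeros at y ∈ {4}
  x = 4: [0↦3, 1↦6, 2↦6, 3↦4, 4↦1, 5↦5, 6↦3]  zeros at y ∈ ∅
  x = 5: [0↦3, 1↦2, 2↦5, 3↦6, 4↦6, 5↦6, 6↦0]  zeros at y ∈ {6}
  x = 6: [0↦0, 1↦0, 2↦4, 3↦6, 4↦0, 5↦1, 6↦3]  zeros at y ∈ {0, 1, 4}
Collecting zeros: affine points = {(0, 0), (1, 4), (3, 4), (5, 6), (6, 0), (6, 1), (6, 4)}.
Total count |C(F_7)_aff| = 7.


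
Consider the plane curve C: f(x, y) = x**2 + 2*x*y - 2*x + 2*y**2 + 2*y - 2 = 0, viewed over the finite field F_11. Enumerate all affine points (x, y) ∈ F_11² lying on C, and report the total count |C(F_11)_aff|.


Affine F_11-points: {(0, 3), (0, 7), (3, 1), (3, 6), (6, 0), (6, 4), (7, 0), (7, 3), (8, 1), (9, 6), (10, 4), (10, 7)}; count = 12.

For each of the 121 pairs (x, y) ∈ F_11², evaluate f(x, y) mod 11. Record the zeros.
  x = 0: [0↦9, 1↦2, 2↦10, 3↦0, 4↦5, 5↦3, 6↦5, 7↦0, 8↦10, 9↦2, 10↦9]  zeros at y ∈ {3, 7}
  x = 1: [0↦8, 1↦3, 2↦2, 3↦5, 4↦1, 5↦1, 6↦5, 7↦2, 8↦3, 9↦8, 10↦6]  zeros at y ∈ ∅
  x = 2: [0↦9, 1↦6, 2↦7, 3↦1, 4↦10, 5↦1, 6↦7, 7↦6, 8↦9, 9↦5, 10↦5]  zeros at y ∈ ∅
  x = 3: [0↦1, 1↦0, 2↦3, 3↦10, 4↦10, 5↦3, 6↦0, 7↦1, 8↦6, 9↦4, 10↦6]  zeros at y ∈ {1, 6}
  x = 4: [0↦6, 1↦7, 2↦1, 3↦10, 4↦1, 5↦7, 6↦6, 7↦9, 8↦5, 9↦5, 10↦9]  zeros at y ∈ ∅
  x = 5: [0↦2, 1↦5, 2↦1, 3↦1, 4↦5, 5↦2, 6↦3, 7↦8, 8↦6, 9↦8, 10↦3]  zeros at y ∈ ∅
  x = 6: [0↦0, 1↦5, 2↦3, 3↦5, 4↦0, 5↦10, 6↦2, 7↦9, 8↦9, 9↦2, 10↦10]  zeros at y ∈ {0, 4}
  x = 7: [0↦0, 1↦7, 2↦7, 3↦0, 4↦8, 5↦9, 6↦3, 7↦1, 8↦3, 9↦9, 10↦8]  zeros at y ∈ {0, 3}
  x = 8: [0↦2, 1↦0, 2↦2, 3↦8, 4↦7, 5↦10, 6↦6, 7↦6, 8↦10, 9↦7, 10↦8]  zeros at y ∈ {1}
  x = 9: [0↦6, 1↦6, 2↦10, 3↦7, 4↦8, 5↦2, 6↦0, 7↦2, 8↦8, 9↦7, 10↦10]  zeros at y ∈ {6}
  x = 10: [0↦1, 1↦3, 2↦9, 3↦8, 4↦0, 5↦7, 6↦7, 7↦0, 8↦8, 9↦9, 10↦3]  zeros at y ∈ {4, 7}
Collecting zeros: affine points = {(0, 3), (0, 7), (3, 1), (3, 6), (6, 0), (6, 4), (7, 0), (7, 3), (8, 1), (9, 6), (10, 4), (10, 7)}.
Total count |C(F_11)_aff| = 12.


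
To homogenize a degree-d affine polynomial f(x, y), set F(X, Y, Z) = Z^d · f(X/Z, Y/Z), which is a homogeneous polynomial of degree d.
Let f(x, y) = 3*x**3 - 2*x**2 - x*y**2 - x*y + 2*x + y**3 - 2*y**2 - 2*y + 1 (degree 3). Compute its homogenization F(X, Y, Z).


F(X, Y, Z) = 3*X**3 - 2*X**2*Z - X*Y**2 - X*Y*Z + 2*X*Z**2 + Y**3 - 2*Y**2*Z - 2*Y*Z**2 + Z**3

deg(f) = 3.
Substitute x = X/Z, y = Y/Z into f, then multiply by Z^3.
  monomial 3·x^3·y^0 ↦ 3·X^3·Y^0·Z^0.
  monomial -2·x^2·y^0 ↦ -2·X^2·Y^0·Z^1.
  monomial -1·x^1·y^2 ↦ -1·X^1·Y^2·Z^0.
  monomial -1·x^1·y^1 ↦ -1·X^1·Y^1·Z^1.
  monomial 2·x^1·y^0 ↦ 2·X^1·Y^0·Z^2.
  monomial 1·x^0·y^3 ↦ 1·X^0·Y^3·Z^0.
  monomial -2·x^0·y^2 ↦ -2·X^0·Y^2·Z^1.
  monomial -2·x^0·y^1 ↦ -2·X^0·Y^1·Z^2.
  monomial 1·x^0·y^0 ↦ 1·X^0·Y^0·Z^3.
Collecting: F(X, Y, Z) = 3*X**3 - 2*X**2*Z - X*Y**2 - X*Y*Z + 2*X*Z**2 + Y**3 - 2*Y**2*Z - 2*Y*Z**2 + Z**3.


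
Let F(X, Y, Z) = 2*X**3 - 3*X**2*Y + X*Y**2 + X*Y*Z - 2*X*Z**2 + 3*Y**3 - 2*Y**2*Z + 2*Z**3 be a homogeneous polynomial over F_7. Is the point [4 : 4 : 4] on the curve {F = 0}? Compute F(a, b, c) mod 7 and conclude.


F(4,4,4) ≡ 2 (mod 7); P is NOT on the curve.

Evaluate F(4, 4, 4) term-by-term (mod 7).
  2*X**3 ↦ 2·64·1·1 = 128
  -3*X**2*Y ↦ -3·16·4·1 = -192
  X*Y**2 ↦ 1·4·16·1 = 64
  X*Y*Z ↦ 1·4·4·4 = 64
  -2*X*Z**2 ↦ -2·4·1·16 = -128
  3*Y**3 ↦ 3·1·64·1 = 192
  -2*Y**2*Z ↦ -2·1·16·4 = -128
  2*Z**3 ↦ 2·1·1·64 = 128
Sum: F(4, 4, 4) = (128) + (-192) + (64) + (64) + (-128) + (192) + (-128) + (128) = 128.
Reducing mod 7: 128 ≡ 2 (mod 7).
Since F(a, b, c) ≡ 2 ≠ 0 (mod 7), P does NOT lie on the curve.


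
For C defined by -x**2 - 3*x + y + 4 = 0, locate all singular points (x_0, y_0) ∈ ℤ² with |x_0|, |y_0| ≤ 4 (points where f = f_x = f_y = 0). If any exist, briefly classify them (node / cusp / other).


No singular points in the scanned grid; C is smooth there.

Compute partial derivatives:
  f_x = -2*x - 3.
  f_y = 1.
f_y = 1 is a nonzero constant, so f_y never vanishes: no point (x, y) can satisfy f = f_x = f_y = 0. In particular no (x, y) ∈ {−4, ..., 4}² is singular; the curve is smooth.


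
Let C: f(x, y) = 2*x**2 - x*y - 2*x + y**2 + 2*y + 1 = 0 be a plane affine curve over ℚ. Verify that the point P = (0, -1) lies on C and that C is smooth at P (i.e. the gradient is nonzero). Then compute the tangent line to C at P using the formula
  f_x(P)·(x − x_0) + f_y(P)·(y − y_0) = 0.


Tangent line at P: -x = 0.

Step 1: f(0, -1) = 0, so P lies on C.
Step 2: partial derivatives
  f_x(x, y) = 4*x - y - 2, f_y(x, y) = -x + 2*y + 2.
  f_x(P) = -1, f_y(P) = 0 (gradient nonzero, so P is smooth).
Step 3: tangent line at P: -1·(x − 0) + 0·(y − -1) = 0.
Expanding: -x = 0.


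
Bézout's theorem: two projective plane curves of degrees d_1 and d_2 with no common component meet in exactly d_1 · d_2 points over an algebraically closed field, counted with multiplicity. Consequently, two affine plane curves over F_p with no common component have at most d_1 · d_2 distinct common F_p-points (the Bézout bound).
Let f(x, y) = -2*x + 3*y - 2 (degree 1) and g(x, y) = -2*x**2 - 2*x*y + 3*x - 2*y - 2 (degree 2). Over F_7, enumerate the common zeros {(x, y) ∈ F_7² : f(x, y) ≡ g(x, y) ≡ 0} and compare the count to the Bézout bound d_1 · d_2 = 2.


Common zeros: {(6, 0)}; count = 1; Bézout bound = 2.

deg(f) = 1, deg(g) = 2, so Bézout bound = 2.
Scan x ∈ F_7. For each x, list the y ∈ F_7 with f(x, y) ≡ 0 and those with g(x, y) ≡ 0 (mod 7); the common zeros in that column are the intersection.
  x = 0: f ≡ 0 at y ∈ {3}; g ≡ 0 at y ∈ {6}; common: ∅.
  x = 1: f ≡ 0 at y ∈ {6}; g ≡ 0 at y ∈ {5}; common: ∅.
  x = 2: f ≡ 0 at y ∈ {2}; g ≡ 0 at y ∈ {4}; common: ∅.
  x = 3: f ≡ 0 at y ∈ {5}; g ≡ 0 at y ∈ {3}; common: ∅.
  x = 4: f ≡ 0 at y ∈ {1}; g ≡ 0 at y ∈ {2}; common: ∅.
  x = 5: f ≡ 0 at y ∈ {4}; g ≡ 0 at y ∈ {1}; common: ∅.
  x = 6: f ≡ 0 at y ∈ {0}; g ≡ 0 at y ∈ {0, 1, 2, 3, 4, 5, 6}; common: {0}.
Collecting: common zeros = {(6, 0)}, so the count is 1.
Comparison with the Bézout bound: 1 ≤ 2 = deg(f)·deg(g), as expected for curves with no common component (the affine F_7-count falls short of the bound because intersections may lie at infinity, over extension fields, or carry multiplicity).


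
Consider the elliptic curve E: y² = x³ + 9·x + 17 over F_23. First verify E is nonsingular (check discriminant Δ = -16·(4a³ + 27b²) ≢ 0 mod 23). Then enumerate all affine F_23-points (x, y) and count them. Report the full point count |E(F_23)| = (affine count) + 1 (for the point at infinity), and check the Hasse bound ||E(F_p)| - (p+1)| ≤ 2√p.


Affine points = {(1, 2), (1, 21), (3, 5), (3, 18), (4, 5), (4, 18), (5, 7), (5, 16), (7, 3), (7, 20), (8, 7), (8, 16), (10, 7), (10, 16), (12, 6), (12, 17), (13, 10), (13, 13), (14, 9), (14, 14), (15, 10), (15, 13), (16, 5), (16, 18), (17, 0), (18, 10), (18, 13), (19, 3), (19, 20), (20, 3), (20, 20)}; affine count = 31; |E(F_23)| = 32.

Discriminant check: Δ ∝ 4a³ + 27b² = 4·9³ + 27·17² = 4·729 + 27·289 ≡ 1 (mod 23). Nonzero ⇒ E is nonsingular.
For each x ∈ F_23, compute rhs = x³ + 9·x + 17 mod 23, then count y ∈ F_23 with y² ≡ rhs.
  x = 0: rhs = 17, matching y values: none (0 points).
  x = 1: rhs = 4, matching y values: 2, 21 (2 points).
  x = 2: rhs = 20, matching y values: none (0 points).
  x = 3: rhs = 2, matching y values: 5, 18 (2 points).
  x = 4: rhs = 2, matching y values: 5, 18 (2 points).
  x = 5: rhs = 3, matching y values: 7, 16 (2 points).
  x = 6: rhs = 11, matching y values: none (0 points).
  x = 7: rhs = 9, matching y values: 3, 20 (2 points).
  x = 8: rhs = 3, matching y values: 7, 16 (2 points).
  x = 9: rhs = 22, matching y values: none (0 points).
  x = 10: rhs = 3, matching y values: 7, 16 (2 points).
  x = 11: rhs = 21, matching y values: none (0 points).
  x = 12: rhs = 13, matching y values: 6, 17 (2 points).
  x = 13: rhs = 8, matching y values: 10, 13 (2 points).
  x = 14: rhs = 12, matching y values: 9, 14 (2 points).
  x = 15: rhs = 8, matching y values: 10, 13 (2 points).
  x = 16: rhs = 2, matching y values: 5, 18 (2 points).
  x = 17: rhs = 0, matching y values: 0 (1 points).
  x = 18: rhs = 8, matching y values: 10, 13 (2 points).
  x = 19: rhs = 9, matching y values: 3, 20 (2 points).
  x = 20: rhs = 9, matching y values: 3, 20 (2 points).
  x = 21: rhs = 14, matching y values: none (0 points).
  x = 22: rhs = 7, matching y values: none (0 points).
Total affine count: 31.
Full point count |E(F_23)| = 31 + 1 = 32.
Hasse bound: |32 − (23+1)| = |8| = 8 ≤ 2√23 ≈ 9.5917 ✓.


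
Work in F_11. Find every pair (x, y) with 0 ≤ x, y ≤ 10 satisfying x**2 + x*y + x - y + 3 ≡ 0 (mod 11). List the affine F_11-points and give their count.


Affine F_11-points: {(0, 3), (2, 2), (3, 9), (4, 7), (5, 0), (6, 2), (7, 3), (8, 5), (9, 9), (10, 7)}; count = 10.

For each of the 121 pairs (x, y) ∈ F_11², evaluate f(x, y) mod 11. Record the zeros.
  x = 0: [0↦3, 1↦2, 2↦1, 3↦0, 4↦10, 5↦9, 6↦8, 7↦7, 8↦6, 9↦5, 10↦4]  zeros at y ∈ {3}
  x = 1: [0↦5, 1↦5, 2↦5, 3↦5, 4↦5, 5↦5, 6↦5, 7↦5, 8↦5, 9↦5, 10↦5]  zeros at y ∈ ∅
  x = 2: [0↦9, 1↦10, 2↦0, 3↦1, 4↦2, 5↦3, 6↦4, 7↦5, 8↦6, 9↦7, 10↦8]  zeros at y ∈ {2}
  x = 3: [0↦4, 1↦6, 2↦8, 3↦10, 4↦1, 5↦3, 6↦5, 7↦7, 8↦9, 9↦0, 10↦2]  zeros at y ∈ {9}
  x = 4: [0↦1, 1↦4, 2↦7, 3↦10, 4↦2, 5↦5, 6↦8, 7↦0, 8↦3, 9↦6, 10↦9]  zeros at y ∈ {7}
  x = 5: [0↦0, 1↦4, 2↦8, 3↦1, 4↦5, 5↦9, 6↦2, 7↦6, 8↦10, 9↦3, 10↦7]  zeros at y ∈ {0}
  x = 6: [0↦1, 1↦6, 2↦0, 3↦5, 4↦10, 5↦4, 6↦9, 7↦3, 8↦8, 9↦2, 10↦7]  zeros at y ∈ {2}
  x = 7: [0↦4, 1↦10, 2↦5, 3↦0, 4↦6, 5↦1, 6↦7, 7↦2, 8↦8, 9↦3, 10↦9]  zeros at y ∈ {3}
  x = 8: [0↦9, 1↦5, 2↦1, 3↦8, 4↦4, 5↦0, 6↦7, 7↦3, 8↦10, 9↦6, 10↦2]  zeros at y ∈ {5}
  x = 9: [0↦5, 1↦2, 2↦10, 3↦7, 4↦4, 5↦1, 6↦9, 7↦6, 8↦3, 9↦0, 10↦8]  zeros at y ∈ {9}
  x = 10: [0↦3, 1↦1, 2↦10, 3↦8, 4↦6, 5↦4, 6↦2, 7↦0, 8↦9, 9↦7, 10↦5]  zeros at y ∈ {7}
Collecting zeros: affine points = {(0, 3), (2, 2), (3, 9), (4, 7), (5, 0), (6, 2), (7, 3), (8, 5), (9, 9), (10, 7)}.
Total count |C(F_11)_aff| = 10.


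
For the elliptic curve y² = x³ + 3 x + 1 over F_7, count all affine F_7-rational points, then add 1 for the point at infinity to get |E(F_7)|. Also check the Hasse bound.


Affine points = {(0, 1), (0, 6), (2, 1), (2, 6), (3, 3), (3, 4), (4, 0), (5, 1), (5, 6), (6, 2), (6, 5)}; affine count = 11; |E(F_7)| = 12.

Discriminant check: Δ ∝ 4a³ + 27b² = 4·3³ + 27·1² = 4·27 + 27·1 ≡ 2 (mod 7). Nonzero ⇒ E is nonsingular.
For each x ∈ F_7, compute rhs = x³ + 3·x + 1 mod 7, then count y ∈ F_7 with y² ≡ rhs.
  x = 0: rhs = 1, matching y values: 1, 6 (2 points).
  x = 1: rhs = 5, matching y values: none (0 points).
  x = 2: rhs = 1, matching y values: 1, 6 (2 points).
  x = 3: rhs = 2, matching y values: 3, 4 (2 points).
  x = 4: rhs = 0, matching y values: 0 (1 points).
  x = 5: rhs = 1, matching y values: 1, 6 (2 points).
  x = 6: rhs = 4, matching y values: 2, 5 (2 points).
Total affine count: 11.
Full point count |E(F_7)| = 11 + 1 = 12.
Hasse bound: |12 − (7+1)| = |4| = 4 ≤ 2√7 ≈ 5.2915 ✓.
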